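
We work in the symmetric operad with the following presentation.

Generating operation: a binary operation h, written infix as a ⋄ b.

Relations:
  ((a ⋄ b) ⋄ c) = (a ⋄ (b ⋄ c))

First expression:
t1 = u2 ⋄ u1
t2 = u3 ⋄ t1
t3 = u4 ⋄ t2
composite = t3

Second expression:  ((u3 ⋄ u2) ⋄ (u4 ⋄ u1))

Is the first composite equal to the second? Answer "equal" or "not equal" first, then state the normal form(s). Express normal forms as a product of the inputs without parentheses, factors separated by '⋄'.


not equal; the first gives u4 ⋄ u3 ⋄ u2 ⋄ u1 and the second u3 ⋄ u2 ⋄ u4 ⋄ u1

The first expression, normalized: u4 ⋄ u3 ⋄ u2 ⋄ u1
The second expression, normalized: u3 ⋄ u2 ⋄ u4 ⋄ u1
No match — not equal.


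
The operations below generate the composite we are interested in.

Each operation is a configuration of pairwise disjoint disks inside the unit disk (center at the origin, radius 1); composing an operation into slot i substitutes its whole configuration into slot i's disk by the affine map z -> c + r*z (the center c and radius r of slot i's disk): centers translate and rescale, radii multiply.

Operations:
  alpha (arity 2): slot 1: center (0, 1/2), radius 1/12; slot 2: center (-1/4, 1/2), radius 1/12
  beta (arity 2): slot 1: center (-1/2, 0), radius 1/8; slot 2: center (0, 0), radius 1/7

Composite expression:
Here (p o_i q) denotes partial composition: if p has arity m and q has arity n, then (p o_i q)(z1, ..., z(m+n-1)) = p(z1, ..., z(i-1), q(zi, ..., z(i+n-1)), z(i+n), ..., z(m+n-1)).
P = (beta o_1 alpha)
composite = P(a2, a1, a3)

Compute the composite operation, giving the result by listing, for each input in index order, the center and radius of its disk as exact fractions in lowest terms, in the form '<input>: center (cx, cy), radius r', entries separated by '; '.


a1: center (-17/32, 1/16), radius 1/96; a2: center (-1/2, 1/16), radius 1/96; a3: center (0, 0), radius 1/7

Nesting under beta composes maps z -> c + r*z down each a-path.
for a2, the 2-step affine chain lands on center (-1/2, 1/16), radius 1/96
for a1, the 2-step affine chain lands on center (-17/32, 1/16), radius 1/96
for a3, the 1-step affine chain lands on center (0, 0), radius 1/7


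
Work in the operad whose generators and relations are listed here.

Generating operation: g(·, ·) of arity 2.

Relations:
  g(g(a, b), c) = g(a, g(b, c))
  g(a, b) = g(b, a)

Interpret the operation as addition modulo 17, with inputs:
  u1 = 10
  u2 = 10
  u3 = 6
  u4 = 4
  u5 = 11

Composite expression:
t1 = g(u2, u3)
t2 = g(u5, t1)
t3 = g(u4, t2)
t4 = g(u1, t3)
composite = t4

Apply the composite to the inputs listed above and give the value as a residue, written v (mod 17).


7 (mod 17)

g(u2, u3) = 16
g(u5, g(u2, u3)) = 10
g(u4, g(u5, g(u2, u3))) = 14
g(u1, g(u4, g(u5, g(u2, u3)))) = 7


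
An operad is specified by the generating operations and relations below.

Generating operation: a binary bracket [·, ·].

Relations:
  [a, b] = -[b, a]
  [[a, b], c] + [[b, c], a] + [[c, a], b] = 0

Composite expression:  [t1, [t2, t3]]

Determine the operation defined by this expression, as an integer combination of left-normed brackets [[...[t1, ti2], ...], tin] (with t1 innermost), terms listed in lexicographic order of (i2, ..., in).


[[t1, t2], t3] - [[t1, t3], t2]

Left-normed coefficients sit on the t1-initial expansion words.
Composite bracket: [t1, [t2, t3]]
Under [a, b] = ab - ba we get 4 signed associative words (2^2 = 4).
Words beginning with t1 determine it all:
  sign of t1t2t3 is +1, so it contributes +[[t1, t2], t3]
  sign of t1t3t2 is -1, so it contributes -[[t1, t3], t2]


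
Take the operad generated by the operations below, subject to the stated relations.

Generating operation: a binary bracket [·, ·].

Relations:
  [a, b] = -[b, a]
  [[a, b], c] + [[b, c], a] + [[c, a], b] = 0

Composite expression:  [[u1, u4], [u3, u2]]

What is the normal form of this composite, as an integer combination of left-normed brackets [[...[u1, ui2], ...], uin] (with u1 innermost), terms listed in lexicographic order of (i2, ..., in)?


-[[[u1, u4], u2], u3] + [[[u1, u4], u3], u2]

In the tensor algebra, words opening u1 carry the u1-anchored form.
Composite bracket: [[u1, u4], [u3, u2]]
Under [a, b] = ab - ba we get 8 signed associative words (2^3 = 8).
Only words starting with u1 matter:
  sign of u1u4u2u3 is -1, so it contributes -[[[u1, u4], u2], u3]
  sign of u1u4u3u2 is +1, so it contributes +[[[u1, u4], u3], u2]


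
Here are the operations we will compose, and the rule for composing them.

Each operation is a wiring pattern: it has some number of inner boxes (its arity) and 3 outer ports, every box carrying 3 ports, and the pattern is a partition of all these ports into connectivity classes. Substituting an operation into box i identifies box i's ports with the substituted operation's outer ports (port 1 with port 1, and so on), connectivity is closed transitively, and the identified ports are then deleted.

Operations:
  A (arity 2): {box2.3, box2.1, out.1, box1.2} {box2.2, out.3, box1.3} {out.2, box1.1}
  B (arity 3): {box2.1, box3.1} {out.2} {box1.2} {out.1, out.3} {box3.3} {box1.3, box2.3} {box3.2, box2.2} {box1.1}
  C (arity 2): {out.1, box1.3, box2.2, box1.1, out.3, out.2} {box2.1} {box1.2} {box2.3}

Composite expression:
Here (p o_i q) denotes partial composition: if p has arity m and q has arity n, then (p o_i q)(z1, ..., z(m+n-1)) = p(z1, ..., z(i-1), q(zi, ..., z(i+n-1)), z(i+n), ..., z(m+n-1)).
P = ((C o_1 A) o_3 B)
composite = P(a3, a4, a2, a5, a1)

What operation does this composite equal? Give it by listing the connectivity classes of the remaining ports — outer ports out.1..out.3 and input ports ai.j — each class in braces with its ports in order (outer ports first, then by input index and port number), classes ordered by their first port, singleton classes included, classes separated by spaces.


{out.1, out.2, out.3, a3.2, a3.3, a4.1, a4.2, a4.3} {a1.1, a5.1} {a1.2, a5.2} {a1.3} {a2.1} {a2.2} {a2.3, a5.3} {a3.1}

Connectivity passes through glued C-boundaries; trace each wire chain.
composing A on (a3, a4), with out.j its own outer ports: {out.1, a3.2, a4.1, a4.3} {out.2, a3.1} {out.3, a3.3, a4.2}
composing B on (a2, a5, a1), with out.j its own outer ports: {out.1, out.3} {out.2} {a1.1, a5.1} {a1.2, a5.2} {a1.3} {a2.1} {a2.2} {a2.3, a5.3}
composing C on (a3, a4, a2, a5, a1), with out.j its own outer ports: {out.1, out.2, out.3, a3.2, a3.3, a4.1, a4.2, a4.3} {a1.1, a5.1} {a1.2, a5.2} {a1.3} {a2.1} {a2.2} {a2.3, a5.3} {a3.1}


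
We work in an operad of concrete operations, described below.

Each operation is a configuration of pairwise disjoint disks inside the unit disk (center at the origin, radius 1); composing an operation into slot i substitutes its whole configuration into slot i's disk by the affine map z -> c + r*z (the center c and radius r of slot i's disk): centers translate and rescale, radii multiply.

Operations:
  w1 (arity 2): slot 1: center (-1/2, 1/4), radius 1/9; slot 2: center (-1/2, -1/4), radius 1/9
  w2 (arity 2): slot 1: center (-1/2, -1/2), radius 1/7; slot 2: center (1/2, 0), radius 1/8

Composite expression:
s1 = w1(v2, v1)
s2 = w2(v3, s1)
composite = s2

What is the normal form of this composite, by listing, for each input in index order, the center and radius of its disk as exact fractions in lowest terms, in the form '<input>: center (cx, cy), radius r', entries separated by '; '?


v1: center (7/16, -1/32), radius 1/72; v2: center (7/16, 1/32), radius 1/72; v3: center (-1/2, -1/2), radius 1/7


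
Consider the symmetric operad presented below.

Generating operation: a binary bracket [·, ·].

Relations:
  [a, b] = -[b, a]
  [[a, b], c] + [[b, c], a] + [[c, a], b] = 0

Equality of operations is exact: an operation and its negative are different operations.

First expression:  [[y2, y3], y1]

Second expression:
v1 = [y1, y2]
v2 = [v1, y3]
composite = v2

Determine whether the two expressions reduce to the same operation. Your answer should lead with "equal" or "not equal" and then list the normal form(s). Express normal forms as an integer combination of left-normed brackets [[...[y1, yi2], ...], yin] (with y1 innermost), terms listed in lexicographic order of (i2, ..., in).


not equal; first: -[[y1, y2], y3] + [[y1, y3], y2]; second: [[y1, y2], y3]

The first composite normalizes to -[[y1, y2], y3] + [[y1, y3], y2]
The second composite normalizes to [[y1, y2], y3]
Distinct normal forms: not equal.


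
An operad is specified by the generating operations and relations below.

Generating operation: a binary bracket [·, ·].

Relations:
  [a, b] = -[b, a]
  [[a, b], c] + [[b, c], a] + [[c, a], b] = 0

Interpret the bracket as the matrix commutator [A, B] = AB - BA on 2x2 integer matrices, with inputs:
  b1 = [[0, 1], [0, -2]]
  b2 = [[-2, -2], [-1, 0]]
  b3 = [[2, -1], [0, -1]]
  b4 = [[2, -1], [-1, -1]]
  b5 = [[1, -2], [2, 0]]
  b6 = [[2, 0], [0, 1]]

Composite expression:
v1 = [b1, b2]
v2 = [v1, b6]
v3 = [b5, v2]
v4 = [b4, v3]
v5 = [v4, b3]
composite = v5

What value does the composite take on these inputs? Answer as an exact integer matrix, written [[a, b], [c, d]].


[b1, b2] = [[-1, -2], [2, 1]]
[[b1, b2], b6] = [[0, 2], [2, 0]]
[b5, [[b1, b2], b6]] = [[-8, 2], [-2, 8]]
[b4, [b5, [[b1, b2], b6]]] = [[4, -10], [22, -4]]
[[b4, [b5, [[b1, b2], b6]]], b3] = [[22, 22], [66, -22]]

[[22, 22], [66, -22]]


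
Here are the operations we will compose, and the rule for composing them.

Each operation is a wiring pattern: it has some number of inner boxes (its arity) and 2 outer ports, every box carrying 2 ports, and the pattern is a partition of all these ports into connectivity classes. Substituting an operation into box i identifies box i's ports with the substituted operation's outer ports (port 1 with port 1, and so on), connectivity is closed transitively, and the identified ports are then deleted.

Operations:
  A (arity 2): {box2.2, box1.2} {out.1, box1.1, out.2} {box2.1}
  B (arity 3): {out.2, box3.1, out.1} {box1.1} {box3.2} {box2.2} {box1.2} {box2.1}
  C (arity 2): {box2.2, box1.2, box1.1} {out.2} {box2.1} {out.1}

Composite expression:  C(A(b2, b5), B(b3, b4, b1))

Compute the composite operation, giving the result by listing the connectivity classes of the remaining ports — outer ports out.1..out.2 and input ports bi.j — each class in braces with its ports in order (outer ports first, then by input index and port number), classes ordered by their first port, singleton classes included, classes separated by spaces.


{out.1} {out.2} {b1.1, b2.1} {b1.2} {b2.2, b5.2} {b3.1} {b3.2} {b4.1} {b4.2} {b5.1}

Substituting into C glues patterns; closure does the rest.
stage A: inputs (b2, b5), connectivity {out.1, out.2, b2.1} {b2.2, b5.2} {b5.1}, out.j its boundary
stage B: inputs (b3, b4, b1), connectivity {out.1, out.2, b1.1} {b1.2} {b3.1} {b3.2} {b4.1} {b4.2}, out.j its boundary
stage C: inputs (b2, b5, b3, b4, b1), connectivity {out.1} {out.2} {b1.1, b2.1} {b1.2} {b2.2, b5.2} {b3.1} {b3.2} {b4.1} {b4.2} {b5.1}, out.j its boundary


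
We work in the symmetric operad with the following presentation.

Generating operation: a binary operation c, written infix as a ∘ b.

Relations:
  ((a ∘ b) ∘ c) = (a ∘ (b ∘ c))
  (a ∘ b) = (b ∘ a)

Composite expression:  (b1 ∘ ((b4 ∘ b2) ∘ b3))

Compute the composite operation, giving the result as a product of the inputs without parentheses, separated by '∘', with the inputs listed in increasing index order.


Key point: c commutes, so take the b-inputs in any fixed order.
(b4 ∘ b2) linearizes to b4 ∘ b2
((b4 ∘ b2) ∘ b3) linearizes to b4 ∘ b2 ∘ b3
(b1 ∘ ((b4 ∘ b2) ∘ b3)) linearizes to b1 ∘ b4 ∘ b2 ∘ b3
the factors in increasing index order: b1 ∘ b2 ∘ b3 ∘ b4

b1 ∘ b2 ∘ b3 ∘ b4


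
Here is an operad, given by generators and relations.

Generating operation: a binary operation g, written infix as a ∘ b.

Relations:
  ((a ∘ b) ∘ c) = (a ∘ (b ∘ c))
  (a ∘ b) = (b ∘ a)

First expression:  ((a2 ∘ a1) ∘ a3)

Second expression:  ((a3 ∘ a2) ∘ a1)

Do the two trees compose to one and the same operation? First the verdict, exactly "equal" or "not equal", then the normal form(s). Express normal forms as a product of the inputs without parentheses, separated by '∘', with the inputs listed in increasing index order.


equal: each reduces to a1 ∘ a2 ∘ a3


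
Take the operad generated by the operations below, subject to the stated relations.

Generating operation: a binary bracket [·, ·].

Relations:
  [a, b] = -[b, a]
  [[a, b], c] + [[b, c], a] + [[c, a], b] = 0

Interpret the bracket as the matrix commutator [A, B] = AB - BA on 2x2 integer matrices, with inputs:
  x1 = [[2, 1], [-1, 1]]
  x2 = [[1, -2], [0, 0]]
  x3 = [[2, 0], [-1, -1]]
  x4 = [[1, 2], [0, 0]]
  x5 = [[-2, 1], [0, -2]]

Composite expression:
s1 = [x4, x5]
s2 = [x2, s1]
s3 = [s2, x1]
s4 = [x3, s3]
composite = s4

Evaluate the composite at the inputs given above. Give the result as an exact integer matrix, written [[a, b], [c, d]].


[[-1, -3], [2, 1]]

[x4, x5] = [[0, 1], [0, 0]]
[x2, [x4, x5]] = [[0, 1], [0, 0]]
[[x2, [x4, x5]], x1] = [[-1, -1], [0, 1]]
[x3, [[x2, [x4, x5]], x1]] = [[-1, -3], [2, 1]]


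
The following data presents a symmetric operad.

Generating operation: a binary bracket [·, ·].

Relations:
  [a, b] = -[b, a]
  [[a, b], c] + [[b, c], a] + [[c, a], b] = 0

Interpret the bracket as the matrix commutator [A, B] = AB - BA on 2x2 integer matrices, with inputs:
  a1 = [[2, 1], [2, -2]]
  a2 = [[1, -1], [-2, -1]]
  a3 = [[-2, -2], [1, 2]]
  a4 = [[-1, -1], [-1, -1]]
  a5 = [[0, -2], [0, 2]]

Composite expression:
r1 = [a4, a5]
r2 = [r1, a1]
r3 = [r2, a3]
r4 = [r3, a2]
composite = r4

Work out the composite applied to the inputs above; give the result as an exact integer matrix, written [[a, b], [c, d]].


[[-132, -152], [40, 132]]

[a4, a5] = [[-2, -2], [2, 2]]
[[a4, a5], a1] = [[-6, 4], [16, 6]]
[[[a4, a5], a1], a3] = [[36, 40], [-52, -36]]
[[[[a4, a5], a1], a3], a2] = [[-132, -152], [40, 132]]


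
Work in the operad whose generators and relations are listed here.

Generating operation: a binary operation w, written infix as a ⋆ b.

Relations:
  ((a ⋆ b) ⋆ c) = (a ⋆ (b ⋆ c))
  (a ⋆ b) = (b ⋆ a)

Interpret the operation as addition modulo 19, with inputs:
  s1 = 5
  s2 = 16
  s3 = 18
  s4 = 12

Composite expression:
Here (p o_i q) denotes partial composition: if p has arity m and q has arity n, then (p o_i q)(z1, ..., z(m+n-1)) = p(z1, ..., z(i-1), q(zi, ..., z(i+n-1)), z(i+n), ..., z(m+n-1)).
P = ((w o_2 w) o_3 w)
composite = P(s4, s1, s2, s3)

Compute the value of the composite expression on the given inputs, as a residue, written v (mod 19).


(s2 ⋆ s3) = 15
(s1 ⋆ (s2 ⋆ s3)) = 1
(s4 ⋆ (s1 ⋆ (s2 ⋆ s3))) = 13

13 (mod 19)


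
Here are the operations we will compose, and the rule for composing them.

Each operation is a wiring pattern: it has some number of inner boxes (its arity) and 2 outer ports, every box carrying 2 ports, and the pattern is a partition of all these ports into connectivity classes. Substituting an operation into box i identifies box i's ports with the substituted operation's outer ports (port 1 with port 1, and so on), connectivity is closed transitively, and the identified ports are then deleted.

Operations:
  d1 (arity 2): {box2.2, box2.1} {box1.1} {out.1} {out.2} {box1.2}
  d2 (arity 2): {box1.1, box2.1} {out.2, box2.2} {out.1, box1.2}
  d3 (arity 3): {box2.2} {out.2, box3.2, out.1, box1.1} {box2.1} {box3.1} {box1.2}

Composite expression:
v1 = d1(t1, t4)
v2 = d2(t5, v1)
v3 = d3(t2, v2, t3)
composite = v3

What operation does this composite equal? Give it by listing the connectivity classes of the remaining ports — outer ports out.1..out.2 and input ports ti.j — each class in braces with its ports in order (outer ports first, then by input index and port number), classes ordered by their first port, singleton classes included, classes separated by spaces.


{out.1, out.2, t2.1, t3.2} {t1.1} {t1.2} {t2.2} {t3.1} {t4.1, t4.2} {t5.1} {t5.2}

Substituting into d3 glues patterns; closure does the rest.
stage d1: inputs (t1, t4), connectivity {out.1} {out.2} {t1.1} {t1.2} {t4.1, t4.2}, out.j its boundary
stage d2: inputs (t5, t1, t4), connectivity {out.1, t5.2} {out.2} {t1.1} {t1.2} {t4.1, t4.2} {t5.1}, out.j its boundary
stage d3: inputs (t2, t5, t1, t4, t3), connectivity {out.1, out.2, t2.1, t3.2} {t1.1} {t1.2} {t2.2} {t3.1} {t4.1, t4.2} {t5.1} {t5.2}, out.j its boundary


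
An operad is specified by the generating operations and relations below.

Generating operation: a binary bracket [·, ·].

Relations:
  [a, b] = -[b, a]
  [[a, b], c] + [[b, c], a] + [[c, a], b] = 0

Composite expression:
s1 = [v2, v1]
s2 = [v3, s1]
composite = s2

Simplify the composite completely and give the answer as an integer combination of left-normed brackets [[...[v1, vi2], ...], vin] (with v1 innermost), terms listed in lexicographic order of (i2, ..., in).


[[v1, v2], v3]

Antisymmetry and Jacobi reduce to v1-anchored left-normed brackets.
Composite bracket: [v3, [v2, v1]]
Applying ab - ba throughout gives 4 signed words (2^2 = 4).
Only words starting with v1 matter:
  from v1v2v3, sign +1: term +[[v1, v2], v3]


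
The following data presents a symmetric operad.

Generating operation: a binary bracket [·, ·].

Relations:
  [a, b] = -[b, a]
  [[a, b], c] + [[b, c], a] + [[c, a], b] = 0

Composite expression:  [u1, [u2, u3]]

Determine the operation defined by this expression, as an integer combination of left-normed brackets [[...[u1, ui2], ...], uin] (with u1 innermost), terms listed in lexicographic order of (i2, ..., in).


Skip Jacobi rewriting: expand, keep u1-initial words, read off terms.
Composite bracket: [u1, [u2, u3]]
Under [a, b] = ab - ba we get 4 signed associative words (2^2 = 4).
Only words starting with u1 matter:
  from u1u2u3, sign +1: term +[[u1, u2], u3]
  from u1u3u2, sign -1: term -[[u1, u3], u2]

[[u1, u2], u3] - [[u1, u3], u2]


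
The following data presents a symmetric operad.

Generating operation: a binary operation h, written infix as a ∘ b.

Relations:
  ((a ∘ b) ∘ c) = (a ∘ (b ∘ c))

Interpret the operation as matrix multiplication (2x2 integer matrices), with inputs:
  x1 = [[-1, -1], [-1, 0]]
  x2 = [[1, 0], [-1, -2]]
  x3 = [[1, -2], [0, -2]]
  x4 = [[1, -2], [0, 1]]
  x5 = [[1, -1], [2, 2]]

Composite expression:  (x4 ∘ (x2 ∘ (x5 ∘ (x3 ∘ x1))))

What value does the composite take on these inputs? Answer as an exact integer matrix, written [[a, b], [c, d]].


(x3 ∘ x1) = [[1, -1], [2, 0]]
(x5 ∘ (x3 ∘ x1)) = [[-1, -1], [6, -2]]
(x2 ∘ (x5 ∘ (x3 ∘ x1))) = [[-1, -1], [-11, 5]]
(x4 ∘ (x2 ∘ (x5 ∘ (x3 ∘ x1)))) = [[21, -11], [-11, 5]]

[[21, -11], [-11, 5]]


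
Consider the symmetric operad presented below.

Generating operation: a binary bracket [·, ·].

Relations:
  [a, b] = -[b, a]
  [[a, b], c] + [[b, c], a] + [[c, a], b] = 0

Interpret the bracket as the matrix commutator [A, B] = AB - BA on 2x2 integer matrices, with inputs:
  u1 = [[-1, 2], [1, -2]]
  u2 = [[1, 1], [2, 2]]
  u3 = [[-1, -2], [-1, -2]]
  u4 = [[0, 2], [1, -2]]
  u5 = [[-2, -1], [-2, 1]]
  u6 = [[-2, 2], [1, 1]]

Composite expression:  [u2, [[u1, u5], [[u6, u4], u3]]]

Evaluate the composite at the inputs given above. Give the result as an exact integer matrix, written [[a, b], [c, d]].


[[510, 190], [130, -510]]

[u1, u5] = [[-3, 5], [-1, 3]]
[u6, u4] = [[0, -10], [5, 0]]
[[u6, u4], u3] = [[20, 10], [5, -20]]
[[u1, u5], [[u6, u4], u3]] = [[35, -260], [-10, -35]]
[u2, [[u1, u5], [[u6, u4], u3]]] = [[510, 190], [130, -510]]


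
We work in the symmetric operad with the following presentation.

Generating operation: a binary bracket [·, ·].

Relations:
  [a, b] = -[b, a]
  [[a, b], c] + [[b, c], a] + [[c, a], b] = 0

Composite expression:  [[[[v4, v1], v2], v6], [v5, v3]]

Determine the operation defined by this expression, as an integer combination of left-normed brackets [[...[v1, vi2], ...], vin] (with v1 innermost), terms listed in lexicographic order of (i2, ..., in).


[[[[[v1, v4], v2], v6], v3], v5] - [[[[[v1, v4], v2], v6], v5], v3]

In the tensor algebra, words opening v1 carry the v1-anchored form.
Composite bracket: [[[[v4, v1], v2], v6], [v5, v3]]
Applying ab - ba throughout gives 32 signed words (2^5 = 32).
Collect the words opening with v1:
  sign of v1v4v2v6v3v5 is +1, so it contributes +[[[[[v1, v4], v2], v6], v3], v5]
  sign of v1v4v2v6v5v3 is -1, so it contributes -[[[[[v1, v4], v2], v6], v5], v3]


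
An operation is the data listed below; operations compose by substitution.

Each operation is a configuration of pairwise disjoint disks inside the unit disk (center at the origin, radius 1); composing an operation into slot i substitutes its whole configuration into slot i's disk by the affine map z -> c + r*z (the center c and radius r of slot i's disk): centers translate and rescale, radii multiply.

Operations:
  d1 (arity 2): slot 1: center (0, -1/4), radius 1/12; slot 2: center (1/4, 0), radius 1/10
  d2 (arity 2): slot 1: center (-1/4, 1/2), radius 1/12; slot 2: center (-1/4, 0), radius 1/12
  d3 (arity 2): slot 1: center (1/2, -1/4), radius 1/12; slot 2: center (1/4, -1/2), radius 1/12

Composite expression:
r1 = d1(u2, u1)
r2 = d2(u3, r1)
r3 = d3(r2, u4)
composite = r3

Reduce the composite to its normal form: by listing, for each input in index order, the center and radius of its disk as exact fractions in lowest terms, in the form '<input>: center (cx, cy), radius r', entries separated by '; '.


Below d3, radii multiply path by path; the u-disk centers shift.
u3: after 2 affine steps, its disk has center (23/48, -5/24), radius 1/144
u2: after 3 affine steps, its disk has center (23/48, -145/576), radius 1/1728
u1: after 3 affine steps, its disk has center (277/576, -1/4), radius 1/1440
u4: after 1 affine step, its disk has center (1/4, -1/2), radius 1/12

u1: center (277/576, -1/4), radius 1/1440; u2: center (23/48, -145/576), radius 1/1728; u3: center (23/48, -5/24), radius 1/144; u4: center (1/4, -1/2), radius 1/12


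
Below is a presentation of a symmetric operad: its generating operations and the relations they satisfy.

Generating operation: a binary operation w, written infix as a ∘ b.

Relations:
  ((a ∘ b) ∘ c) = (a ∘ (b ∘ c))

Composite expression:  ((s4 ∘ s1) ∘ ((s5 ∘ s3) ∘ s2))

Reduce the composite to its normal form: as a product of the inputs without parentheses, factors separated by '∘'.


s4 ∘ s1 ∘ s5 ∘ s3 ∘ s2

Every regrouping of w is equal, so read the s-inputs in written order.
(s4 ∘ s1) reduces to s4 ∘ s1
(s5 ∘ s3) reduces to s5 ∘ s3
((s5 ∘ s3) ∘ s2) reduces to s5 ∘ s3 ∘ s2
((s4 ∘ s1) ∘ ((s5 ∘ s3) ∘ s2)) reduces to s4 ∘ s1 ∘ s5 ∘ s3 ∘ s2


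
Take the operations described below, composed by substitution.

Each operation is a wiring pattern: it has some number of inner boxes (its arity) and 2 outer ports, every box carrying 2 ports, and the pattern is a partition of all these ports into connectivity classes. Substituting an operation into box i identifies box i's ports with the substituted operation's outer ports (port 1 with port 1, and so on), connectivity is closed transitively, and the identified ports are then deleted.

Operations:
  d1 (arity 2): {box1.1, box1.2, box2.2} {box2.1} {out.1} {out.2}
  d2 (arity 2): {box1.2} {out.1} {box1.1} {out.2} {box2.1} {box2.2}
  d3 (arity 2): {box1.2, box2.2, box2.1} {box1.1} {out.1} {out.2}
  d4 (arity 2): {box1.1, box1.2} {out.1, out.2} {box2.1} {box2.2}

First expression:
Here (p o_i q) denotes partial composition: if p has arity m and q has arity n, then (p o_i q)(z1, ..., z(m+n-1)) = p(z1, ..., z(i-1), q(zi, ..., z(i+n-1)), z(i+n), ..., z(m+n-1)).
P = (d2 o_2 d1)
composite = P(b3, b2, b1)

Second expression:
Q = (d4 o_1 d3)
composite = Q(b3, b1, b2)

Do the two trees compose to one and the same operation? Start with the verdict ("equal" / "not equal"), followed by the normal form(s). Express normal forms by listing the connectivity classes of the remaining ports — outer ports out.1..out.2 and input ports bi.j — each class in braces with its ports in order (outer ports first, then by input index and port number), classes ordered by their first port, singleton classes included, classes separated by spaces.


The first composite normalizes to {out.1} {out.2} {b1.1} {b1.2, b2.1, b2.2} {b3.1} {b3.2}
The second composite normalizes to {out.1, out.2} {b1.1, b1.2, b3.2} {b2.1} {b2.2} {b3.1}
The forms do not match — not equal.

not equal: they reduce to {out.1} {out.2} {b1.1} {b1.2, b2.1, b2.2} {b3.1} {b3.2} and {out.1, out.2} {b1.1, b1.2, b3.2} {b2.1} {b2.2} {b3.1}


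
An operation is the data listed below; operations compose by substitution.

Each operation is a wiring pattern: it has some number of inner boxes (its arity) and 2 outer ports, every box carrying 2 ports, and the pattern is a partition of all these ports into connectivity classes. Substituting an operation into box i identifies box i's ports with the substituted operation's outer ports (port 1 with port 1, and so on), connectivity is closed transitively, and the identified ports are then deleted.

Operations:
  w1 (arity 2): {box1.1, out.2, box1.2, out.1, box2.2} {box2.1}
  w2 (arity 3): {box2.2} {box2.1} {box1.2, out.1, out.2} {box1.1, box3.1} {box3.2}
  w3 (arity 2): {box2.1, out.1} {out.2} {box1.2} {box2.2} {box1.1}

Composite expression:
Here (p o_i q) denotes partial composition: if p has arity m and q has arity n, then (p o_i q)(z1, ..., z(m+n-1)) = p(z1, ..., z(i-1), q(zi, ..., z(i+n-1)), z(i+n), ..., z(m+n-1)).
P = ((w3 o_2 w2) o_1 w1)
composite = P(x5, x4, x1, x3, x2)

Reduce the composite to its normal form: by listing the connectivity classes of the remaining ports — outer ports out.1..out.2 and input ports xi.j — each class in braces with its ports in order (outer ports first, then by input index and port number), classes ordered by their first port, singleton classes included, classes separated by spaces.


{out.1, x1.2} {out.2} {x1.1, x2.1} {x2.2} {x3.1} {x3.2} {x4.1} {x4.2, x5.1, x5.2}

After gluing at w3, chains via deleted ports link the x-ports.
through w1, on inputs (x5, x4): {out.1, out.2, x4.2, x5.1, x5.2} {x4.1} (out.j = stage outer ports)
through w2, on inputs (x1, x3, x2): {out.1, out.2, x1.2} {x1.1, x2.1} {x2.2} {x3.1} {x3.2} (out.j = stage outer ports)
through w3, on inputs (x5, x4, x1, x3, x2): {out.1, x1.2} {out.2} {x1.1, x2.1} {x2.2} {x3.1} {x3.2} {x4.1} {x4.2, x5.1, x5.2} (out.j = stage outer ports)


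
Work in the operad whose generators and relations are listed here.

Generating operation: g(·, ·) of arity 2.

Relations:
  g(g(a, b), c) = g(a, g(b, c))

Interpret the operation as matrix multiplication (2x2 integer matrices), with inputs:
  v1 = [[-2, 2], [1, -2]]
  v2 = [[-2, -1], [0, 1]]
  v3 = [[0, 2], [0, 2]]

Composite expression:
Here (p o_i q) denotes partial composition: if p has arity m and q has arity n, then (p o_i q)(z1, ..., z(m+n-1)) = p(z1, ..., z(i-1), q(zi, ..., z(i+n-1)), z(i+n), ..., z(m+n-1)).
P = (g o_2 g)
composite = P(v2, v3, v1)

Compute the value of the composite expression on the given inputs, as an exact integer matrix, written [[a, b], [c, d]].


[[-6, 12], [2, -4]]

g(v3, v1) = [[2, -4], [2, -4]]
g(v2, g(v3, v1)) = [[-6, 12], [2, -4]]


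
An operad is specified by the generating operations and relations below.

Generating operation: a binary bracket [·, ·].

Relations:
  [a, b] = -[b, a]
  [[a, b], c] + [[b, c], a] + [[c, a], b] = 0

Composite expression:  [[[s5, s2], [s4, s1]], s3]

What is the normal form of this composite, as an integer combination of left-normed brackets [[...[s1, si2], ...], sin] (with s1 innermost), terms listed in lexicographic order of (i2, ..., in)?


-[[[[s1, s4], s2], s5], s3] + [[[[s1, s4], s5], s2], s3]

Skip Jacobi rewriting: expand, keep s1-initial words, read off terms.
Composite bracket: [[[s5, s2], [s4, s1]], s3]
Full expansion: 16 signed words from ab - ba (2^4 = 16).
Words beginning with s1 determine it all:
  s1s4s2s5s3 appears with sign -1, giving the term -[[[[s1, s4], s2], s5], s3]
  s1s4s5s2s3 appears with sign +1, giving the term +[[[[s1, s4], s5], s2], s3]


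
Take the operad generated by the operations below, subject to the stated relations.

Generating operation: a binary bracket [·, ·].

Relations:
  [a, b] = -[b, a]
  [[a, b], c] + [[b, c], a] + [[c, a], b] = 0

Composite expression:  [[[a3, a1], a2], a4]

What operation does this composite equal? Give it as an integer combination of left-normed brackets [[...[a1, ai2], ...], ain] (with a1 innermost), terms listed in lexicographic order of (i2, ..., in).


Left-normed coefficients sit on the a1-initial expansion words.
Composite bracket: [[[a3, a1], a2], a4]
Each bracket splits as ab - ba, giving 8 signed words (2^3 = 8).
Words beginning with a1 determine it all:
  word a1a3a2a4 has sign -1, contributing -[[[a1, a3], a2], a4]

-[[[a1, a3], a2], a4]


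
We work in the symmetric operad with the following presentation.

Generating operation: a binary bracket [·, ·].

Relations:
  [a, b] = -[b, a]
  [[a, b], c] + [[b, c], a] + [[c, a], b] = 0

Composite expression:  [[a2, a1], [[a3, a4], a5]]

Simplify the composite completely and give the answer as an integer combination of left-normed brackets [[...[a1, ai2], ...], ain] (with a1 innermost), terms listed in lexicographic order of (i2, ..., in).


-[[[[a1, a2], a3], a4], a5] + [[[[a1, a2], a4], a3], a5] + [[[[a1, a2], a5], a3], a4] - [[[[a1, a2], a5], a4], a3]

In the tensor algebra, words opening a1 carry the a1-anchored form.
Composite bracket: [[a2, a1], [[a3, a4], a5]]
Applying ab - ba throughout gives 16 signed words (2^4 = 16).
Coefficients come from the a1-initial words:
  sign of a1a2a3a4a5 is -1, so it contributes -[[[[a1, a2], a3], a4], a5]
  sign of a1a2a4a3a5 is +1, so it contributes +[[[[a1, a2], a4], a3], a5]
  sign of a1a2a5a3a4 is +1, so it contributes +[[[[a1, a2], a5], a3], a4]
  sign of a1a2a5a4a3 is -1, so it contributes -[[[[a1, a2], a5], a4], a3]


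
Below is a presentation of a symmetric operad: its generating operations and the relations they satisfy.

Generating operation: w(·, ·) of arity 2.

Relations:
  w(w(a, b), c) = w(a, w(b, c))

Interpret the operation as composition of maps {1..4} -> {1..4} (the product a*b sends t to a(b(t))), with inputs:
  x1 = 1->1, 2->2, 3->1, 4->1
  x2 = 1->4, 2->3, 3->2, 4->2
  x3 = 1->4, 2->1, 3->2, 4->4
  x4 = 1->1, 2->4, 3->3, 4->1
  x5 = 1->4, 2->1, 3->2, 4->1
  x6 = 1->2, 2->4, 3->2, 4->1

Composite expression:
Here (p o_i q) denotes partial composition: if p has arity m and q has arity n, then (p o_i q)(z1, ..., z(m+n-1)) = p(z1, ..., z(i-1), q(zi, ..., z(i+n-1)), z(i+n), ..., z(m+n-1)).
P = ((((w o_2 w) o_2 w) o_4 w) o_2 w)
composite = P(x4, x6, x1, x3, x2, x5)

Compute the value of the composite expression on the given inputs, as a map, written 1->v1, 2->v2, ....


1->4, 2->4, 3->1, 4->4

w(x6, x1) = 1->2, 2->4, 3->2, 4->2
w(w(x6, x1), x3) = 1->2, 2->2, 3->4, 4->2
w(x2, x5) = 1->2, 2->4, 3->3, 4->4
w(w(w(x6, x1), x3), w(x2, x5)) = 1->2, 2->2, 3->4, 4->2
w(x4, w(w(w(x6, x1), x3), w(x2, x5))) = 1->4, 2->4, 3->1, 4->4


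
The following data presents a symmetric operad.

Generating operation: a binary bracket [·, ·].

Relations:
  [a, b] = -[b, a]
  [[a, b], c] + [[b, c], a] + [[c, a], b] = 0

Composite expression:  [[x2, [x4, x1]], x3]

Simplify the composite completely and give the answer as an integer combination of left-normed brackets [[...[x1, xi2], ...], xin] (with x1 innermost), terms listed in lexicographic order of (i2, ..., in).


[[[x1, x4], x2], x3]

Expand each bracket as ab - ba; the x1-initial words give the coefficients.
Composite bracket: [[x2, [x4, x1]], x3]
Full expansion: 8 signed words from ab - ba (2^3 = 8).
Collect the words opening with x1:
  x1x4x2x3 appears with sign +1, giving the term +[[[x1, x4], x2], x3]


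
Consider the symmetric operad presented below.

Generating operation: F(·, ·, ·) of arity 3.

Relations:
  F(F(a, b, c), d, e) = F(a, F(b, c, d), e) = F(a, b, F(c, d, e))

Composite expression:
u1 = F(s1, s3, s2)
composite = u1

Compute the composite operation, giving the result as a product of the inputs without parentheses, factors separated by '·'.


s1 · s3 · s2

Key point: F is associative — brackets drop, the s-order remains.
F(s1, s3, s2) linearizes to s1 · s3 · s2


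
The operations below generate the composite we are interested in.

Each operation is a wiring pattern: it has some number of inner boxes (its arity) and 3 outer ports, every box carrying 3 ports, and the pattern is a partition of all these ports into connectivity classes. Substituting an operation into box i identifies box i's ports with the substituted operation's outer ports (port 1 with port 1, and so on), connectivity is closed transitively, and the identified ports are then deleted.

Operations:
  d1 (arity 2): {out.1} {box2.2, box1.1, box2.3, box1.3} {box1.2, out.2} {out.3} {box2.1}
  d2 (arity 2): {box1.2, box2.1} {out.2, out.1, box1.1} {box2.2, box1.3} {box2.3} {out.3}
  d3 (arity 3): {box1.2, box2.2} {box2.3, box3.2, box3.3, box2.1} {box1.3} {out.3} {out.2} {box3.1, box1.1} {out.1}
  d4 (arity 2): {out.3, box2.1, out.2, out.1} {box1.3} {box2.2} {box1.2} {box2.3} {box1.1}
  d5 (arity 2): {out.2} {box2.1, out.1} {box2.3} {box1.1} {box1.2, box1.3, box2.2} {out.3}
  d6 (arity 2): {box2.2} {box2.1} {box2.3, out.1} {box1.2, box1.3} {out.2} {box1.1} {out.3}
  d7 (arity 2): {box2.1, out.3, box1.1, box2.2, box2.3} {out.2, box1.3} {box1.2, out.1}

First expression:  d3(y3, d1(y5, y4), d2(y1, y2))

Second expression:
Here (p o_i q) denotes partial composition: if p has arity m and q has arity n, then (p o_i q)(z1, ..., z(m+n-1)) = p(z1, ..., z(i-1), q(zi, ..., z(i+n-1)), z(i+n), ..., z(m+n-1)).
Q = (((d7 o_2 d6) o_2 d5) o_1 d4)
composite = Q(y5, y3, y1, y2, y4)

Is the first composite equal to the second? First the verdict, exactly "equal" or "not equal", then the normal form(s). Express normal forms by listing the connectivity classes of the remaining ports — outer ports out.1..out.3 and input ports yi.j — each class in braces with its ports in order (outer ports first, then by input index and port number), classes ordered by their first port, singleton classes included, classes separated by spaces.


not equal: they reduce to {out.1} {out.2} {out.3} {y1.1, y3.1} {y1.2, y2.1} {y1.3, y2.2} {y2.3} {y3.2, y5.2} {y3.3} {y4.1} {y4.2, y4.3, y5.1, y5.3} and {out.1, out.2, out.3, y3.1, y4.3} {y1.1} {y1.2, y1.3, y2.2} {y2.1} {y2.3} {y3.2} {y3.3} {y4.1} {y4.2} {y5.1} {y5.2} {y5.3}


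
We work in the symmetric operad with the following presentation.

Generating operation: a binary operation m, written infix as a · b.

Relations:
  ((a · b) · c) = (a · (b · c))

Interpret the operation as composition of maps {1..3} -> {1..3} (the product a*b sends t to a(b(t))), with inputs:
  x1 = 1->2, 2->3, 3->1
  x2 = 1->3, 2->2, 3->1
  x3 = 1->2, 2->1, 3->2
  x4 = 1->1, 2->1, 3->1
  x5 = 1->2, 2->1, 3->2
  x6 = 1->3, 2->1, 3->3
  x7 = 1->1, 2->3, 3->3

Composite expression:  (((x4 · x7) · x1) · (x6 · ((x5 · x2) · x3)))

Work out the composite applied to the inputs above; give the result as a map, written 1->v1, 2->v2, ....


(x4 · x7) = 1->1, 2->1, 3->1
((x4 · x7) · x1) = 1->1, 2->1, 3->1
(x5 · x2) = 1->2, 2->1, 3->2
((x5 · x2) · x3) = 1->1, 2->2, 3->1
(x6 · ((x5 · x2) · x3)) = 1->3, 2->1, 3->3
(((x4 · x7) · x1) · (x6 · ((x5 · x2) · x3))) = 1->1, 2->1, 3->1

1->1, 2->1, 3->1


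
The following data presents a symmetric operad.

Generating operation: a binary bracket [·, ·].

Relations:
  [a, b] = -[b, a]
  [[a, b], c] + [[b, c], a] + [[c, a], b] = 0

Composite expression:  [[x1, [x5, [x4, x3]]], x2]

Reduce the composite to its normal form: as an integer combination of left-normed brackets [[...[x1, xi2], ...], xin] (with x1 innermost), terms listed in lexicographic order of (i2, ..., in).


Skip Jacobi rewriting: expand, keep x1-initial words, read off terms.
Composite bracket: [[x1, [x5, [x4, x3]]], x2]
Under [a, b] = ab - ba we get 16 signed associative words (2^4 = 16).
Words beginning with x1 determine it all:
  the word x1x3x4x5x2 carries sign +1 and contributes +[[[[x1, x3], x4], x5], x2]
  the word x1x4x3x5x2 carries sign -1 and contributes -[[[[x1, x4], x3], x5], x2]
  the word x1x5x3x4x2 carries sign -1 and contributes -[[[[x1, x5], x3], x4], x2]
  the word x1x5x4x3x2 carries sign +1 and contributes +[[[[x1, x5], x4], x3], x2]

[[[[x1, x3], x4], x5], x2] - [[[[x1, x4], x3], x5], x2] - [[[[x1, x5], x3], x4], x2] + [[[[x1, x5], x4], x3], x2]


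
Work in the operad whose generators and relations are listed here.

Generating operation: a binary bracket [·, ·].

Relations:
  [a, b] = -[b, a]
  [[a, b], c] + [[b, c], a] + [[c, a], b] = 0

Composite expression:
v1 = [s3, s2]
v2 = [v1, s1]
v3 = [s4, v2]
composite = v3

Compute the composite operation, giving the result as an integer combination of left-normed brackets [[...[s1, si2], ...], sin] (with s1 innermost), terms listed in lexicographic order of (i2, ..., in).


-[[[s1, s2], s3], s4] + [[[s1, s3], s2], s4]

Left-normed coefficients sit on the s1-initial expansion words.
Composite bracket: [s4, [[s3, s2], s1]]
The bracket unfolds into 8 signed words via [a, b] = ab - ba (2^3 = 8).
Keep just the words that open with s1:
  sign of s1s2s3s4 is -1, so it contributes -[[[s1, s2], s3], s4]
  sign of s1s3s2s4 is +1, so it contributes +[[[s1, s3], s2], s4]


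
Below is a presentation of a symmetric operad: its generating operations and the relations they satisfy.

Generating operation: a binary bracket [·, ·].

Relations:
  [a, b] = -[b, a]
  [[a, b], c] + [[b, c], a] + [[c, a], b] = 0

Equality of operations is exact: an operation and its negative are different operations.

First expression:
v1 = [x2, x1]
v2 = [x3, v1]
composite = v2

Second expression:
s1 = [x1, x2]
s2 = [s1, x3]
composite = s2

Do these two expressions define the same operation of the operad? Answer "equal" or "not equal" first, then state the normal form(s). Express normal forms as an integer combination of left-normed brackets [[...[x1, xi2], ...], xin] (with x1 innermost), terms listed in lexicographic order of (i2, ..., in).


equal — both sides give [[x1, x2], x3]

The first expression, normalized: [[x1, x2], x3]
The second expression, normalized: [[x1, x2], x3]
Same normal form: equal.


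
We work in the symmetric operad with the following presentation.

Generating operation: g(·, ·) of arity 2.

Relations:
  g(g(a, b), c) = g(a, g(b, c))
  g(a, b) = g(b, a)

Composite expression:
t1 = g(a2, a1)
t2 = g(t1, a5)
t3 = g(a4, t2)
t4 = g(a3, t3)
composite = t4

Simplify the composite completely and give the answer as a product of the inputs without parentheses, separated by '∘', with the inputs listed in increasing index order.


a1 ∘ a2 ∘ a3 ∘ a4 ∘ a5

With g associative and commutative, the a-input set is all that matters.
g(a2, a1) unparenthesizes to a2 ∘ a1
g(g(a2, a1), a5) unparenthesizes to a2 ∘ a1 ∘ a5
g(a4, g(g(a2, a1), a5)) unparenthesizes to a4 ∘ a2 ∘ a1 ∘ a5
g(a3, g(a4, g(g(a2, a1), a5))) unparenthesizes to a3 ∘ a4 ∘ a2 ∘ a1 ∘ a5
putting the inputs in ascending order: a1 ∘ a2 ∘ a3 ∘ a4 ∘ a5


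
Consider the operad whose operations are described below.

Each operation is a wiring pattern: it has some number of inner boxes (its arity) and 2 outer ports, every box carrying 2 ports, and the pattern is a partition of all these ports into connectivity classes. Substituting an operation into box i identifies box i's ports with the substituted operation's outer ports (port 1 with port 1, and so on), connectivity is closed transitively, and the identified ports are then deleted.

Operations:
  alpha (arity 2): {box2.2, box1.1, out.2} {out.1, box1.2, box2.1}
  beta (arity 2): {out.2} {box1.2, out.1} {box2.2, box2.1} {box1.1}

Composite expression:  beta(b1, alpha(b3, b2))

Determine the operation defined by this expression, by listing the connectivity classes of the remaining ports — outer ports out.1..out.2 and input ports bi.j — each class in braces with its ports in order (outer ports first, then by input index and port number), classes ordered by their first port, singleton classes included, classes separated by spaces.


{out.1, b1.2} {out.2} {b1.1} {b2.1, b2.2, b3.1, b3.2}

Substituting into beta glues patterns; closure does the rest.
through alpha, on inputs (b3, b2): {out.1, b2.1, b3.2} {out.2, b2.2, b3.1} (out.j = stage outer ports)
through beta, on inputs (b1, b3, b2): {out.1, b1.2} {out.2} {b1.1} {b2.1, b2.2, b3.1, b3.2} (out.j = stage outer ports)
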